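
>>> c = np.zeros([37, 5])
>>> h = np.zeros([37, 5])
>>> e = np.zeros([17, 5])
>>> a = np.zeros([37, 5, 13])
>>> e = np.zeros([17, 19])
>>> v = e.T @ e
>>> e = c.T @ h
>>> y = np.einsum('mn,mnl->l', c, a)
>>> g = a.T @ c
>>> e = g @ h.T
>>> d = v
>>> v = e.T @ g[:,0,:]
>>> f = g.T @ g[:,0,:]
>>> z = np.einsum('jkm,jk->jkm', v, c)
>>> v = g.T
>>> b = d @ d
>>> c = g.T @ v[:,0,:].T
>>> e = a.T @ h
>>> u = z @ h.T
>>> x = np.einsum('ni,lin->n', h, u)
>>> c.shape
(5, 5, 5)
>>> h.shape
(37, 5)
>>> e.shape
(13, 5, 5)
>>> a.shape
(37, 5, 13)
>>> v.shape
(5, 5, 13)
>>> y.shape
(13,)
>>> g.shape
(13, 5, 5)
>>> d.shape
(19, 19)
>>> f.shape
(5, 5, 5)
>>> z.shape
(37, 5, 5)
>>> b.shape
(19, 19)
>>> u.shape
(37, 5, 37)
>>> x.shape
(37,)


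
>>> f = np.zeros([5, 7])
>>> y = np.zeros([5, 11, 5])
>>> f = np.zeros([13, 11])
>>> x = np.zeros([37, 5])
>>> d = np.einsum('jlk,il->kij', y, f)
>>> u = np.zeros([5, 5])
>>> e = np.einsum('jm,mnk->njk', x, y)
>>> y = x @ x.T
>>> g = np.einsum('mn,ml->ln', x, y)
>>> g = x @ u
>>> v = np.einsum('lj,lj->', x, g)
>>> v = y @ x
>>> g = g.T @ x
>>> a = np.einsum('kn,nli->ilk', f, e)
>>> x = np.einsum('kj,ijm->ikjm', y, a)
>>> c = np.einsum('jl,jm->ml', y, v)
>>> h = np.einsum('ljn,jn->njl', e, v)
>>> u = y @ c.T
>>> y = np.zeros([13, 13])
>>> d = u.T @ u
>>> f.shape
(13, 11)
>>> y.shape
(13, 13)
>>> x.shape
(5, 37, 37, 13)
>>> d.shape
(5, 5)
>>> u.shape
(37, 5)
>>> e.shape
(11, 37, 5)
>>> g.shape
(5, 5)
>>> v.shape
(37, 5)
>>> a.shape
(5, 37, 13)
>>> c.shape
(5, 37)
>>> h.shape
(5, 37, 11)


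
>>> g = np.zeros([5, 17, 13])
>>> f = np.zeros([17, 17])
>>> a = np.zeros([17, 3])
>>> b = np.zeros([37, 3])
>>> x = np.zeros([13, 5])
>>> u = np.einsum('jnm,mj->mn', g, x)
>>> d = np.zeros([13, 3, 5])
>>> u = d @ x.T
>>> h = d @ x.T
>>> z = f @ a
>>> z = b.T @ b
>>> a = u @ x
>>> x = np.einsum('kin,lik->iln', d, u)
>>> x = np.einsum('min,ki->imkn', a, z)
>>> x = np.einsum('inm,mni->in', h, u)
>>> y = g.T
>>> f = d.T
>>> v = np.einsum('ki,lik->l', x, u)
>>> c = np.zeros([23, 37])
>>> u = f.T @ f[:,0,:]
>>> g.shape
(5, 17, 13)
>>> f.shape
(5, 3, 13)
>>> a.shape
(13, 3, 5)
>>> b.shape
(37, 3)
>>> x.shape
(13, 3)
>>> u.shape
(13, 3, 13)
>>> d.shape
(13, 3, 5)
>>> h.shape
(13, 3, 13)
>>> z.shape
(3, 3)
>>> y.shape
(13, 17, 5)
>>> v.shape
(13,)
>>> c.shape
(23, 37)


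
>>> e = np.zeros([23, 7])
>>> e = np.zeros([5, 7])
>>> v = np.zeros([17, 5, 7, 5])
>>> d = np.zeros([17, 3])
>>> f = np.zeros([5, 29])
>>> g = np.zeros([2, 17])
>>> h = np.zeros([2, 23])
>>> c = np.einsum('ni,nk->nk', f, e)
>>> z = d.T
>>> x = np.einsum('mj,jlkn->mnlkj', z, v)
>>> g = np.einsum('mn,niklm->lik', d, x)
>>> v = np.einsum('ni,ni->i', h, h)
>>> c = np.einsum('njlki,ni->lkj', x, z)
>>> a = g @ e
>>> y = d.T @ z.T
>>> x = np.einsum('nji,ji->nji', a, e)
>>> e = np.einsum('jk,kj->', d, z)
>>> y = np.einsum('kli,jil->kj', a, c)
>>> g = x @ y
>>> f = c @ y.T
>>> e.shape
()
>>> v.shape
(23,)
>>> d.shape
(17, 3)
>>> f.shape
(5, 7, 7)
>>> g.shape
(7, 5, 5)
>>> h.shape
(2, 23)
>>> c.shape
(5, 7, 5)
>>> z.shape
(3, 17)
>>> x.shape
(7, 5, 7)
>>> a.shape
(7, 5, 7)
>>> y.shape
(7, 5)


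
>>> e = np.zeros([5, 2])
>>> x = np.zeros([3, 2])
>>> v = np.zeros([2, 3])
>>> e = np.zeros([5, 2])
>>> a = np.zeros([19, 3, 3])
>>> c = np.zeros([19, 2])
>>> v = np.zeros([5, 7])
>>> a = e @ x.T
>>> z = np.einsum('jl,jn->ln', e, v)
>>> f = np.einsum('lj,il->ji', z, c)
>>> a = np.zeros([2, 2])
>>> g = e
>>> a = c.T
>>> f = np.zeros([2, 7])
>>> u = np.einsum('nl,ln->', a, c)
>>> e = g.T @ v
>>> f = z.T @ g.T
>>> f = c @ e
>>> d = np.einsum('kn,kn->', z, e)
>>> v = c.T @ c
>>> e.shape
(2, 7)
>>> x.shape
(3, 2)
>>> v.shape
(2, 2)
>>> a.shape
(2, 19)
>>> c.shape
(19, 2)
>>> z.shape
(2, 7)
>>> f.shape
(19, 7)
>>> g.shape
(5, 2)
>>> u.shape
()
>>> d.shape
()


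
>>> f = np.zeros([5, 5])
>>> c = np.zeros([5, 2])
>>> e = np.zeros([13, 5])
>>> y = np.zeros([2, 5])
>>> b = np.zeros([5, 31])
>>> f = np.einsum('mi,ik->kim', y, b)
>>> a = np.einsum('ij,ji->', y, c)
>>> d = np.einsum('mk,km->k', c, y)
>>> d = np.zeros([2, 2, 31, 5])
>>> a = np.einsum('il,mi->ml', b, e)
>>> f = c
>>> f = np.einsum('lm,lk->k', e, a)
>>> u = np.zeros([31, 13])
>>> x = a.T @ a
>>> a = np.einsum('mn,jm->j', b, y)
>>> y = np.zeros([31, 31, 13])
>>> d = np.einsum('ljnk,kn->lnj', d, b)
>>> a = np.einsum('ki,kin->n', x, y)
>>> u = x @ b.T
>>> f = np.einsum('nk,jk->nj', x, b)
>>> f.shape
(31, 5)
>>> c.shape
(5, 2)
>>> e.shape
(13, 5)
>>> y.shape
(31, 31, 13)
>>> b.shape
(5, 31)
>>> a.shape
(13,)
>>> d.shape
(2, 31, 2)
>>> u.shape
(31, 5)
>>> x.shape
(31, 31)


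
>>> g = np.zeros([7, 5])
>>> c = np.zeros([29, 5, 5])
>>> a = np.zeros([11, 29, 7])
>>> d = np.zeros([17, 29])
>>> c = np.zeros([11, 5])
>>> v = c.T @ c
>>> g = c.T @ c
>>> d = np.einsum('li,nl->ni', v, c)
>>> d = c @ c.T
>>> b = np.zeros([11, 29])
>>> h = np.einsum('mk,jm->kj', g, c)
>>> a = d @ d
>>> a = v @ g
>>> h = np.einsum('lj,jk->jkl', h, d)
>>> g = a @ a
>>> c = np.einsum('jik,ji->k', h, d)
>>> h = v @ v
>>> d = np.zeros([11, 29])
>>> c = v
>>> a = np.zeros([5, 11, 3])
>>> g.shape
(5, 5)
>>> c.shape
(5, 5)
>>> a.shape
(5, 11, 3)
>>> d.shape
(11, 29)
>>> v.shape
(5, 5)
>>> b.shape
(11, 29)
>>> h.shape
(5, 5)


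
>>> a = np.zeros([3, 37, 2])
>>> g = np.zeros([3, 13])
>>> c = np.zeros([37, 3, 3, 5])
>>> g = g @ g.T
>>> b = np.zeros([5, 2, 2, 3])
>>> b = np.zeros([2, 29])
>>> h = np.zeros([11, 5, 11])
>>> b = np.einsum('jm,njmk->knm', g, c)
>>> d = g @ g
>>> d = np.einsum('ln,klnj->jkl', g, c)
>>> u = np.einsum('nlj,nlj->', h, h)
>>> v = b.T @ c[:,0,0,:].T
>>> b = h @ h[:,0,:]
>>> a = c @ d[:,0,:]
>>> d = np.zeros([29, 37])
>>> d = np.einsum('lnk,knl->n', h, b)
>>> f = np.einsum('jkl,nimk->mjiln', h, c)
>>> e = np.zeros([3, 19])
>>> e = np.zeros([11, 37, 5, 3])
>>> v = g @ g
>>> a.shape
(37, 3, 3, 3)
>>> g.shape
(3, 3)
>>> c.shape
(37, 3, 3, 5)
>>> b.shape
(11, 5, 11)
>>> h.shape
(11, 5, 11)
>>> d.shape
(5,)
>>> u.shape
()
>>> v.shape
(3, 3)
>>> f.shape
(3, 11, 3, 11, 37)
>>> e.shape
(11, 37, 5, 3)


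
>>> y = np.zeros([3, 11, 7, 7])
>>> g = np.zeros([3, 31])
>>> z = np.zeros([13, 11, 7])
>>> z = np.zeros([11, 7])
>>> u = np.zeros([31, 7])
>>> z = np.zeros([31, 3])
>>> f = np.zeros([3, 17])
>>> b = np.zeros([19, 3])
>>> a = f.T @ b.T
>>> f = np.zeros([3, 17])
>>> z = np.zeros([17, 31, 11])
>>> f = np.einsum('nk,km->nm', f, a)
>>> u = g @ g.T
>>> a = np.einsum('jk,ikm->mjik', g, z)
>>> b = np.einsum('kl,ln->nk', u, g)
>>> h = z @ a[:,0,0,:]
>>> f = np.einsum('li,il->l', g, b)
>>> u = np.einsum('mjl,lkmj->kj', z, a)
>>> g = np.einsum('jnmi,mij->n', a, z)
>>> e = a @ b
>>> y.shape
(3, 11, 7, 7)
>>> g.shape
(3,)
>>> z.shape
(17, 31, 11)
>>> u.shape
(3, 31)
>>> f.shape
(3,)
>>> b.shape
(31, 3)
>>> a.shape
(11, 3, 17, 31)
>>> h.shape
(17, 31, 31)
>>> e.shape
(11, 3, 17, 3)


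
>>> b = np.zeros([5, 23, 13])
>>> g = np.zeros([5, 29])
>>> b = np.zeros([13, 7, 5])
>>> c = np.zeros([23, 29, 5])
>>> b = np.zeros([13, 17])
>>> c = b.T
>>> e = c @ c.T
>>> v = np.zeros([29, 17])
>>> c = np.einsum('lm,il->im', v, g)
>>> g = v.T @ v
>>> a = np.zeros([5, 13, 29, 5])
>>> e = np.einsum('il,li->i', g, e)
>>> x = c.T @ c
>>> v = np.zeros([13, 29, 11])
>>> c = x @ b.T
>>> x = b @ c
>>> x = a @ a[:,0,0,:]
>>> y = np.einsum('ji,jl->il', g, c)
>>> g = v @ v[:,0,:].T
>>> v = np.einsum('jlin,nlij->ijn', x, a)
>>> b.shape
(13, 17)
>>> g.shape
(13, 29, 13)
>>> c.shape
(17, 13)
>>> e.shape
(17,)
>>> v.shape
(29, 5, 5)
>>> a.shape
(5, 13, 29, 5)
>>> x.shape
(5, 13, 29, 5)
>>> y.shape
(17, 13)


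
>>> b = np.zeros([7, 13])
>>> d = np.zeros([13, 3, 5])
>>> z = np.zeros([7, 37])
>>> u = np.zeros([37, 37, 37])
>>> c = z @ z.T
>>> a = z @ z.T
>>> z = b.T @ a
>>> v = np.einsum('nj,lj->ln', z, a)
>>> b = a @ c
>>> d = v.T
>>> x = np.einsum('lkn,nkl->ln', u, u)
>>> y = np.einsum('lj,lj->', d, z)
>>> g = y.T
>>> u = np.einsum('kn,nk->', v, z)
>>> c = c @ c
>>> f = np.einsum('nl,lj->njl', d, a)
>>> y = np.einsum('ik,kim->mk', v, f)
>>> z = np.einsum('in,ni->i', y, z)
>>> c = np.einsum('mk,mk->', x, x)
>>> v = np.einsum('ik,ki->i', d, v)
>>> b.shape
(7, 7)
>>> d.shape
(13, 7)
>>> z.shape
(7,)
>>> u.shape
()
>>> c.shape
()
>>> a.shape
(7, 7)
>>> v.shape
(13,)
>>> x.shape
(37, 37)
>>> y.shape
(7, 13)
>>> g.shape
()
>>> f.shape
(13, 7, 7)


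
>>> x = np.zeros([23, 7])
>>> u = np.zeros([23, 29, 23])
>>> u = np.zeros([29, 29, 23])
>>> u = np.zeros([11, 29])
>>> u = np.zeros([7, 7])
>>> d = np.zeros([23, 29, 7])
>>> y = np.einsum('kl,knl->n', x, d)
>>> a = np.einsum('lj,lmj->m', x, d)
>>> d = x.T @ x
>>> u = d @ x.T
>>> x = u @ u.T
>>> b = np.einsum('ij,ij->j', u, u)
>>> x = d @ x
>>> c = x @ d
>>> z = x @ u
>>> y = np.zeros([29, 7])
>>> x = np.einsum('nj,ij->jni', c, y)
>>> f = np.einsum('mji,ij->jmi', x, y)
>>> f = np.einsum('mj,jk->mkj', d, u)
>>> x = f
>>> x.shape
(7, 23, 7)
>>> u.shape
(7, 23)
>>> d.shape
(7, 7)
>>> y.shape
(29, 7)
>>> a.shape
(29,)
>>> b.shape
(23,)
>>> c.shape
(7, 7)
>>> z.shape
(7, 23)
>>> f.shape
(7, 23, 7)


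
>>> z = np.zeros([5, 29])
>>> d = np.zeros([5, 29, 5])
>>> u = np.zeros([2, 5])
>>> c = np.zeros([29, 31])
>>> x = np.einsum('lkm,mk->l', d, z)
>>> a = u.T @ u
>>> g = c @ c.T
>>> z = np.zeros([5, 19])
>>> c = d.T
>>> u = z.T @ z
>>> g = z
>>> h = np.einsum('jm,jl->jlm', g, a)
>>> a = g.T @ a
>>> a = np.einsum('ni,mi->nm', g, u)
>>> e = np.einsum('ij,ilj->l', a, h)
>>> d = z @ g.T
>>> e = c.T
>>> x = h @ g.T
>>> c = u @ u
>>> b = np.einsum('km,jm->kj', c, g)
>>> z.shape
(5, 19)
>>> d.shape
(5, 5)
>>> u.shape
(19, 19)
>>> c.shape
(19, 19)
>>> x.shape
(5, 5, 5)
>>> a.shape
(5, 19)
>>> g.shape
(5, 19)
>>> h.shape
(5, 5, 19)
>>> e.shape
(5, 29, 5)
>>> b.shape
(19, 5)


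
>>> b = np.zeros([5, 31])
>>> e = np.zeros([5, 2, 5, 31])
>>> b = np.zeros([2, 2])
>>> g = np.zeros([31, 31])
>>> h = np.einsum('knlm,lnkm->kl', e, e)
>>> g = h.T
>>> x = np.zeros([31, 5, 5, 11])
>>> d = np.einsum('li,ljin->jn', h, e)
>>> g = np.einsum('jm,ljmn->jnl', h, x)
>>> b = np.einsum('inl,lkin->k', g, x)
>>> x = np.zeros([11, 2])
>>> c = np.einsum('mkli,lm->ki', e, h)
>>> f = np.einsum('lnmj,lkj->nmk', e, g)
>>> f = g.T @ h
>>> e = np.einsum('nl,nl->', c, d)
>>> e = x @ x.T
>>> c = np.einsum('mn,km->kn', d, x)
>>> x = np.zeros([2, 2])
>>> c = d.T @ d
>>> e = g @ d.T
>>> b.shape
(5,)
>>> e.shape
(5, 11, 2)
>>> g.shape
(5, 11, 31)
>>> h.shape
(5, 5)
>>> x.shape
(2, 2)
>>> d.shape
(2, 31)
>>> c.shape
(31, 31)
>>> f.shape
(31, 11, 5)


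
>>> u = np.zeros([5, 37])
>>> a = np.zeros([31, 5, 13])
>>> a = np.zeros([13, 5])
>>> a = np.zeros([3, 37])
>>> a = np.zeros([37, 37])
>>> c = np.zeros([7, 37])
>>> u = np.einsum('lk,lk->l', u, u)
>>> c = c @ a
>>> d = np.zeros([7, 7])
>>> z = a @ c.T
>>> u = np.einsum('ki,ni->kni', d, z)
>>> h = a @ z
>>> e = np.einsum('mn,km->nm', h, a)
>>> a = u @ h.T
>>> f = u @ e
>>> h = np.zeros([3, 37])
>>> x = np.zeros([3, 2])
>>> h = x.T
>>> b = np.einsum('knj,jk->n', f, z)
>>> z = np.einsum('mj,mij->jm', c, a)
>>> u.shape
(7, 37, 7)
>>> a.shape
(7, 37, 37)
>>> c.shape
(7, 37)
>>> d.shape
(7, 7)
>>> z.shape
(37, 7)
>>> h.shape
(2, 3)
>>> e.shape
(7, 37)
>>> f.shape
(7, 37, 37)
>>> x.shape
(3, 2)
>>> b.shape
(37,)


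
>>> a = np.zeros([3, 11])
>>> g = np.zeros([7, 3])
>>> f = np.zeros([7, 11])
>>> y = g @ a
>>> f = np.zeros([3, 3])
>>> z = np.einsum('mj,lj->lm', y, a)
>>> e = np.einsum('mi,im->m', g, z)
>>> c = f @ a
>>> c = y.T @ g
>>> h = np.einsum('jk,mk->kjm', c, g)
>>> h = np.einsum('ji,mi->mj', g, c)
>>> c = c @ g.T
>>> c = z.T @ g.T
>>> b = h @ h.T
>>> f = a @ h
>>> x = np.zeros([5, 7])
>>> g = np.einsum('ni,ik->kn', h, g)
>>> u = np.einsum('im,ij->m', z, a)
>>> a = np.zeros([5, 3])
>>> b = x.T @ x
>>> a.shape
(5, 3)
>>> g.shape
(3, 11)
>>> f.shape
(3, 7)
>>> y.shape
(7, 11)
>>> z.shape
(3, 7)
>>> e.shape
(7,)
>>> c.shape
(7, 7)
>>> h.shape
(11, 7)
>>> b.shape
(7, 7)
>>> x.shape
(5, 7)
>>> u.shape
(7,)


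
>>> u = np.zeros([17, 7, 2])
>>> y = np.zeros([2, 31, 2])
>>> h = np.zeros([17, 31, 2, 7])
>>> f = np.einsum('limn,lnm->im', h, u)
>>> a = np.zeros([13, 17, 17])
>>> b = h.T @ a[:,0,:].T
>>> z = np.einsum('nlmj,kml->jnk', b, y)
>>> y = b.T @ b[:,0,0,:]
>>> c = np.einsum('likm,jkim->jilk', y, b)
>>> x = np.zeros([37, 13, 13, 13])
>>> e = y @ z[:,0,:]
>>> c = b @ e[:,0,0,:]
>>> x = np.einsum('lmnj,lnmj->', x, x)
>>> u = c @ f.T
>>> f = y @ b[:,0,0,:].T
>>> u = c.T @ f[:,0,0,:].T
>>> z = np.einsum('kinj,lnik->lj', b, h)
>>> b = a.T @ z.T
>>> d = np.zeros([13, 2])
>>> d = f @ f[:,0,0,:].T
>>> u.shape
(2, 31, 2, 13)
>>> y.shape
(13, 31, 2, 13)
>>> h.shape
(17, 31, 2, 7)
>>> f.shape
(13, 31, 2, 7)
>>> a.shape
(13, 17, 17)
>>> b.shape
(17, 17, 17)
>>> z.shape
(17, 13)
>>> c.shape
(7, 2, 31, 2)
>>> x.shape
()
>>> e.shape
(13, 31, 2, 2)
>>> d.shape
(13, 31, 2, 13)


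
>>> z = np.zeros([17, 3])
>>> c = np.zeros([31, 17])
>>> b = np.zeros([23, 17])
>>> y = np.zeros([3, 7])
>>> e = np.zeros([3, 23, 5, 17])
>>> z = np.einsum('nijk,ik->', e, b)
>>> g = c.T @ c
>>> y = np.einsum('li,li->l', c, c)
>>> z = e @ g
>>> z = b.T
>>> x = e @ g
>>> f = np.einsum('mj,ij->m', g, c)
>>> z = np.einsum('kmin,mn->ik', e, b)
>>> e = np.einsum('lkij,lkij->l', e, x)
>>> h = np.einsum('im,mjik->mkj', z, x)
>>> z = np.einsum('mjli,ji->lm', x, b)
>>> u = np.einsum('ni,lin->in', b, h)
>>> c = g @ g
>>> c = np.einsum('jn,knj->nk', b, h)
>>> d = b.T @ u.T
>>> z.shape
(5, 3)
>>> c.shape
(17, 3)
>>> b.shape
(23, 17)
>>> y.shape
(31,)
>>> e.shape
(3,)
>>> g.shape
(17, 17)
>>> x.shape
(3, 23, 5, 17)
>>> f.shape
(17,)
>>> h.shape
(3, 17, 23)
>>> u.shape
(17, 23)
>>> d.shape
(17, 17)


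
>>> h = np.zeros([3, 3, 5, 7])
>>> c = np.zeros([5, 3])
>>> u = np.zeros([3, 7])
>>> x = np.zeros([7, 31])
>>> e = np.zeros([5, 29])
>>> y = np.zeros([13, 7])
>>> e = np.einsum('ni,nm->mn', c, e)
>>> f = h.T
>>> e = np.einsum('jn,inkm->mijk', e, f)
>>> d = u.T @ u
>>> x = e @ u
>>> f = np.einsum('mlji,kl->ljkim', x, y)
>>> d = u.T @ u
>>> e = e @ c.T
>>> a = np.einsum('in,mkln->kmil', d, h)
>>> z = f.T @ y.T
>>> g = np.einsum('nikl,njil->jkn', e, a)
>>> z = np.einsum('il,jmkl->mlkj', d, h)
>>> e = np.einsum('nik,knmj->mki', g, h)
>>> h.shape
(3, 3, 5, 7)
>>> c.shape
(5, 3)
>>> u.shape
(3, 7)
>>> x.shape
(3, 7, 29, 7)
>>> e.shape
(5, 3, 29)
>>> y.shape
(13, 7)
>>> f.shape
(7, 29, 13, 7, 3)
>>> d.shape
(7, 7)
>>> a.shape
(3, 3, 7, 5)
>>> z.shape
(3, 7, 5, 3)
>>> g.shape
(3, 29, 3)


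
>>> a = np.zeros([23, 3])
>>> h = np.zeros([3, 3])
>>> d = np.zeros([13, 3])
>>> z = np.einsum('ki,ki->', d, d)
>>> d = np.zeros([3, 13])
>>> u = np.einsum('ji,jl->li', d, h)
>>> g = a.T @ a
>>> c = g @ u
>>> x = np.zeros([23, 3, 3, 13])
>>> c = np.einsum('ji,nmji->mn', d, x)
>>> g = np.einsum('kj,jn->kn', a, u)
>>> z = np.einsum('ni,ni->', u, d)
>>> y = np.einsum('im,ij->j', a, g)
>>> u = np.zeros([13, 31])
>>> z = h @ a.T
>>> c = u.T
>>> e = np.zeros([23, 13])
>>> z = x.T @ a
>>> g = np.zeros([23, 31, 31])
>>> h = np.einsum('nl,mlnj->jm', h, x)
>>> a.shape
(23, 3)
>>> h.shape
(13, 23)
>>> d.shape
(3, 13)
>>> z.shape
(13, 3, 3, 3)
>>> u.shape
(13, 31)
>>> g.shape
(23, 31, 31)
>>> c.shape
(31, 13)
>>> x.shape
(23, 3, 3, 13)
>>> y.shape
(13,)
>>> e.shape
(23, 13)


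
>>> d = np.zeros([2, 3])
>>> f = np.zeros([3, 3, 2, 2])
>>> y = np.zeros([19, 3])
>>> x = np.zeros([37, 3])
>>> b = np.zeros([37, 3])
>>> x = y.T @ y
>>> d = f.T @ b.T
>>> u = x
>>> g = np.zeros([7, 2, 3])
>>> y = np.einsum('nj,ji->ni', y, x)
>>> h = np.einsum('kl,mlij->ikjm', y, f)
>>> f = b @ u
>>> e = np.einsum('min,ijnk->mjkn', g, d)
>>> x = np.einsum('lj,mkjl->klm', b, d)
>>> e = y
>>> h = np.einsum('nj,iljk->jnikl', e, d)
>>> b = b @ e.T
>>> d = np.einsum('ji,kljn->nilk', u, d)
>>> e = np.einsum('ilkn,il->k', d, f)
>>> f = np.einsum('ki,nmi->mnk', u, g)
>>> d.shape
(37, 3, 2, 2)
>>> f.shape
(2, 7, 3)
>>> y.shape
(19, 3)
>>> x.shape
(2, 37, 2)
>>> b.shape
(37, 19)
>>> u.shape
(3, 3)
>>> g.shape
(7, 2, 3)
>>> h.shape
(3, 19, 2, 37, 2)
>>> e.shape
(2,)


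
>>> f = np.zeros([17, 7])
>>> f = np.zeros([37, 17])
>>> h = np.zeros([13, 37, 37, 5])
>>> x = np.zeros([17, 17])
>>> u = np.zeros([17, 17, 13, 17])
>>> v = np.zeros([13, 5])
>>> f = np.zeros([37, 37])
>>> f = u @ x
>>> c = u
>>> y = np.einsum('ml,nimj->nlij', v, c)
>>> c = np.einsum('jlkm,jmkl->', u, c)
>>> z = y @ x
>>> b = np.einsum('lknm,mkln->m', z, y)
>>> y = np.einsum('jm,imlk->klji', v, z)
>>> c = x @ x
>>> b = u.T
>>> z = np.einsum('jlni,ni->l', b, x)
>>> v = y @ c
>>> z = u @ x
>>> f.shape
(17, 17, 13, 17)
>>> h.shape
(13, 37, 37, 5)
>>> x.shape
(17, 17)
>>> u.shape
(17, 17, 13, 17)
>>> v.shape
(17, 17, 13, 17)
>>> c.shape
(17, 17)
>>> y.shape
(17, 17, 13, 17)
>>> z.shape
(17, 17, 13, 17)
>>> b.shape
(17, 13, 17, 17)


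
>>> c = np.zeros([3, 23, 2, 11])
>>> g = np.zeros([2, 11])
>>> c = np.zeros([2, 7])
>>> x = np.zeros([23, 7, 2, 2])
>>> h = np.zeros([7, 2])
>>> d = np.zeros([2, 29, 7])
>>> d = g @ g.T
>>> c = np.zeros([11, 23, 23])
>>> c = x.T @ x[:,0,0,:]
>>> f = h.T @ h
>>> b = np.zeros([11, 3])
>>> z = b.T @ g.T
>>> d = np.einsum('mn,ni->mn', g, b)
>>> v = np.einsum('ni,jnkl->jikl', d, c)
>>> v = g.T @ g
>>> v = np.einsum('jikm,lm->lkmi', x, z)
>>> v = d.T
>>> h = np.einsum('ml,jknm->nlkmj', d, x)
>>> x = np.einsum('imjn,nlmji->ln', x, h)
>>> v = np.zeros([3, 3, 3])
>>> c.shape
(2, 2, 7, 2)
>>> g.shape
(2, 11)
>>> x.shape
(11, 2)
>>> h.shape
(2, 11, 7, 2, 23)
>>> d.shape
(2, 11)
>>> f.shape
(2, 2)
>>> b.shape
(11, 3)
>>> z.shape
(3, 2)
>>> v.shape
(3, 3, 3)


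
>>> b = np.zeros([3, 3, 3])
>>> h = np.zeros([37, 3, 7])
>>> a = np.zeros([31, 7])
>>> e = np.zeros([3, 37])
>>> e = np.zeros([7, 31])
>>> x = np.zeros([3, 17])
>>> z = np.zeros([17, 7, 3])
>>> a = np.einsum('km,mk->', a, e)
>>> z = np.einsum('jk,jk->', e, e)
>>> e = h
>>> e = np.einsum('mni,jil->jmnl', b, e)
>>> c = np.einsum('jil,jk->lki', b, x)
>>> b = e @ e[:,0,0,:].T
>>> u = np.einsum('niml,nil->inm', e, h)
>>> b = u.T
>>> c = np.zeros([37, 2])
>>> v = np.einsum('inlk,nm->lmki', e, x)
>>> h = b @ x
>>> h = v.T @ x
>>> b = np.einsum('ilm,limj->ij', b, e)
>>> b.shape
(3, 7)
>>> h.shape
(37, 7, 17, 17)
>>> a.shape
()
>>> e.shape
(37, 3, 3, 7)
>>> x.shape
(3, 17)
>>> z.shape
()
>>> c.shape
(37, 2)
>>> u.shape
(3, 37, 3)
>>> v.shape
(3, 17, 7, 37)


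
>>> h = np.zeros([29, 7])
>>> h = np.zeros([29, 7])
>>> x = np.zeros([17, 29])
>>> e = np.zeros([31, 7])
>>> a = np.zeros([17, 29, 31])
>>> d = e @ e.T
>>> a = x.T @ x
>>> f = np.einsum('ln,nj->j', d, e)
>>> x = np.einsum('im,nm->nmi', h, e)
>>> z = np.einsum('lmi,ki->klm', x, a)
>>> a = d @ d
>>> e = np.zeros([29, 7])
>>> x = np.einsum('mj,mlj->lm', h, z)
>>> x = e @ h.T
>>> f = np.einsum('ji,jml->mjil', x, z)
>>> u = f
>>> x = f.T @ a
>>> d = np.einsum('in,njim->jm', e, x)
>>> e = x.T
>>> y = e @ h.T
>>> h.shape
(29, 7)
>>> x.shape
(7, 29, 29, 31)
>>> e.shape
(31, 29, 29, 7)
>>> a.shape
(31, 31)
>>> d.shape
(29, 31)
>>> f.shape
(31, 29, 29, 7)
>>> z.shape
(29, 31, 7)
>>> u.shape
(31, 29, 29, 7)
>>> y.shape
(31, 29, 29, 29)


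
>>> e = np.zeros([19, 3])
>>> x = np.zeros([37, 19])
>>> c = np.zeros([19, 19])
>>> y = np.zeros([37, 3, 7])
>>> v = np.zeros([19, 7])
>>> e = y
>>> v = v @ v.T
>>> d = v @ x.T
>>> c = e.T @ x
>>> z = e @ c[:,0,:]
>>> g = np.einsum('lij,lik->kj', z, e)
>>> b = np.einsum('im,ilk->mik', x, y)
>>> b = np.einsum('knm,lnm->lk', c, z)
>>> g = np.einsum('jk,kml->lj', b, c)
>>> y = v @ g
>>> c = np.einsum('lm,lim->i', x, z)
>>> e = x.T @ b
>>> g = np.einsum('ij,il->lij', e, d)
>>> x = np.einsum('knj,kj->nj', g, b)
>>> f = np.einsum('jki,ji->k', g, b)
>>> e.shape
(19, 7)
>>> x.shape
(19, 7)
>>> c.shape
(3,)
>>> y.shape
(19, 37)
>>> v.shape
(19, 19)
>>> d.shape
(19, 37)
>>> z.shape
(37, 3, 19)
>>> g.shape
(37, 19, 7)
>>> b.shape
(37, 7)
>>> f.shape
(19,)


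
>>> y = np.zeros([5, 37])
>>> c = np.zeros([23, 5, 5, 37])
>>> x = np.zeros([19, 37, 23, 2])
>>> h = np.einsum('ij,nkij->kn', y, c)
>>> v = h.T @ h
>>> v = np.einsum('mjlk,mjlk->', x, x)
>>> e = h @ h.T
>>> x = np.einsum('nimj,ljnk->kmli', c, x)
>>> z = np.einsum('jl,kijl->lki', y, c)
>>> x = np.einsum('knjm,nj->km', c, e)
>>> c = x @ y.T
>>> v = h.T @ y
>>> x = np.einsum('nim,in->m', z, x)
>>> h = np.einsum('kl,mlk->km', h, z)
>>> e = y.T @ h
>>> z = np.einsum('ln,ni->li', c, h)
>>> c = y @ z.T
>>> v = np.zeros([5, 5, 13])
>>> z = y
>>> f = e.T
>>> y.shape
(5, 37)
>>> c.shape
(5, 23)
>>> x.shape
(5,)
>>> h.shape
(5, 37)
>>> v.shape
(5, 5, 13)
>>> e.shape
(37, 37)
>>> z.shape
(5, 37)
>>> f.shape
(37, 37)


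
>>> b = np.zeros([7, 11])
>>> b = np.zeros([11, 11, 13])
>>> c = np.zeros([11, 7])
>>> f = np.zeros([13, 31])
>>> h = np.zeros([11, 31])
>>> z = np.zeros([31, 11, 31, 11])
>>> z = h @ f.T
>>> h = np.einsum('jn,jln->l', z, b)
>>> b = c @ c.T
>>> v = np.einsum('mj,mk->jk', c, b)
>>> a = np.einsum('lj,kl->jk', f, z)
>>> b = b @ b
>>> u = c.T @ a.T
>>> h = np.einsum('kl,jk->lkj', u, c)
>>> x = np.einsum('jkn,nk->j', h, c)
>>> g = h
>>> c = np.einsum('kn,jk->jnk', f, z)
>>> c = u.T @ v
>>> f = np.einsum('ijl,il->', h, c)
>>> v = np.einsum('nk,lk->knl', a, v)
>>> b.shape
(11, 11)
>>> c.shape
(31, 11)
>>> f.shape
()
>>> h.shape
(31, 7, 11)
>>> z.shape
(11, 13)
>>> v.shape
(11, 31, 7)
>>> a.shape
(31, 11)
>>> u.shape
(7, 31)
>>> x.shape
(31,)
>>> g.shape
(31, 7, 11)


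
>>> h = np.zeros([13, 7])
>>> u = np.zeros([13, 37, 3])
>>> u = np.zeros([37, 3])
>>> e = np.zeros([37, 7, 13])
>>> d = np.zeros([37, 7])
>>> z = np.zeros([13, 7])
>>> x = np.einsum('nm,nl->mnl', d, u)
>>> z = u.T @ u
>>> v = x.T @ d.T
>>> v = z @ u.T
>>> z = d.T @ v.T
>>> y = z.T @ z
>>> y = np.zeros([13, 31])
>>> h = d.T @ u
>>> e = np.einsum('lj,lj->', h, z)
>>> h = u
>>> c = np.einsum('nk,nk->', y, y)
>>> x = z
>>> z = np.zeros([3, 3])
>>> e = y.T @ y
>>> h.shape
(37, 3)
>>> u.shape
(37, 3)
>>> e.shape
(31, 31)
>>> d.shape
(37, 7)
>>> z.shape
(3, 3)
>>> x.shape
(7, 3)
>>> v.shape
(3, 37)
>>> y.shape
(13, 31)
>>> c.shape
()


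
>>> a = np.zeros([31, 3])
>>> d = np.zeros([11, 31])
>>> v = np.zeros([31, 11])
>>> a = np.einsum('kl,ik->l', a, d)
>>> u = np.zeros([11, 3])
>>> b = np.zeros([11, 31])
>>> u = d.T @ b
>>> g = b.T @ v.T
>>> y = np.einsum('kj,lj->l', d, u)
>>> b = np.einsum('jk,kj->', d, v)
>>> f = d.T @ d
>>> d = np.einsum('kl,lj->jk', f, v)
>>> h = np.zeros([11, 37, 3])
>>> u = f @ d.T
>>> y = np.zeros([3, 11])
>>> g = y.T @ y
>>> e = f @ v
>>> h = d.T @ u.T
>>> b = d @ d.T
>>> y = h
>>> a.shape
(3,)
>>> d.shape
(11, 31)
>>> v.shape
(31, 11)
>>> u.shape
(31, 11)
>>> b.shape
(11, 11)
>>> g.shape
(11, 11)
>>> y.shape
(31, 31)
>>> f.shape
(31, 31)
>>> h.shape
(31, 31)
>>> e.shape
(31, 11)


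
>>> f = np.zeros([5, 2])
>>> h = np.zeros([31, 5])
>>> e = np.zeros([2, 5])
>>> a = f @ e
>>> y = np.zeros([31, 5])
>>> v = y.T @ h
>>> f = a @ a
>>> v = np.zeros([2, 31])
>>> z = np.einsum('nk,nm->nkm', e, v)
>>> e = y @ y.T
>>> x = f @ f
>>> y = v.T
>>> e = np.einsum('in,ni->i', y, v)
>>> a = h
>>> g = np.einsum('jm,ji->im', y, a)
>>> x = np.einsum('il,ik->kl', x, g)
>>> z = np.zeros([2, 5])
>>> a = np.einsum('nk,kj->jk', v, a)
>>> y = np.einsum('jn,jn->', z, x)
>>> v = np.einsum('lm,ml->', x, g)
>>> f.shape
(5, 5)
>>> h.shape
(31, 5)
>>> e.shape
(31,)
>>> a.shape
(5, 31)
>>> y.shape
()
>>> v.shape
()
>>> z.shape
(2, 5)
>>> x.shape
(2, 5)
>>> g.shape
(5, 2)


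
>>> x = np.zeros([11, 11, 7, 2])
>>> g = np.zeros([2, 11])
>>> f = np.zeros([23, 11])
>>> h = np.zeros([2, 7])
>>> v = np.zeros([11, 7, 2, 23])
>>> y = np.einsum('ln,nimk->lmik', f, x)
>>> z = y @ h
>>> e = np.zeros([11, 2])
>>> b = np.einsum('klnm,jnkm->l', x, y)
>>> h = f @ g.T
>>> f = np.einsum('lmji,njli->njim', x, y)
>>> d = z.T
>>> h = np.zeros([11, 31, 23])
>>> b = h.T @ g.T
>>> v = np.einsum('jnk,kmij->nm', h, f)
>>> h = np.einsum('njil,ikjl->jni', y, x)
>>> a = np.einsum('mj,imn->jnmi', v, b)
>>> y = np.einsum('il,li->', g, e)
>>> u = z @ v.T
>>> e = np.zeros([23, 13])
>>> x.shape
(11, 11, 7, 2)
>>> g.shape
(2, 11)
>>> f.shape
(23, 7, 2, 11)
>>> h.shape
(7, 23, 11)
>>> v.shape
(31, 7)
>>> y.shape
()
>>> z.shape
(23, 7, 11, 7)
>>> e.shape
(23, 13)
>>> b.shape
(23, 31, 2)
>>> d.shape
(7, 11, 7, 23)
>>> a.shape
(7, 2, 31, 23)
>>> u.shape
(23, 7, 11, 31)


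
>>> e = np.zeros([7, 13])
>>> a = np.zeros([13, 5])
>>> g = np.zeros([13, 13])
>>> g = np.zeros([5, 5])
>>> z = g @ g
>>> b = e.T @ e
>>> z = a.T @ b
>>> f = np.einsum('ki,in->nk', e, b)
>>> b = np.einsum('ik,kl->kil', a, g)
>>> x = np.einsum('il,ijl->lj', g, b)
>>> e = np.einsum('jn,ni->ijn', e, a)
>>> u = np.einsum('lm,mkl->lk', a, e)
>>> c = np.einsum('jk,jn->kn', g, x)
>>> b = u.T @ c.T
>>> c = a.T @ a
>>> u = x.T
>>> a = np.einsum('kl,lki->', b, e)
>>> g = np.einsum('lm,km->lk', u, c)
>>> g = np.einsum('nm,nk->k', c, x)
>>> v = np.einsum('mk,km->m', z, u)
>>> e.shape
(5, 7, 13)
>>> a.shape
()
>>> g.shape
(13,)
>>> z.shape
(5, 13)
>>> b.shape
(7, 5)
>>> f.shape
(13, 7)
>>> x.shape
(5, 13)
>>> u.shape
(13, 5)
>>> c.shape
(5, 5)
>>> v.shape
(5,)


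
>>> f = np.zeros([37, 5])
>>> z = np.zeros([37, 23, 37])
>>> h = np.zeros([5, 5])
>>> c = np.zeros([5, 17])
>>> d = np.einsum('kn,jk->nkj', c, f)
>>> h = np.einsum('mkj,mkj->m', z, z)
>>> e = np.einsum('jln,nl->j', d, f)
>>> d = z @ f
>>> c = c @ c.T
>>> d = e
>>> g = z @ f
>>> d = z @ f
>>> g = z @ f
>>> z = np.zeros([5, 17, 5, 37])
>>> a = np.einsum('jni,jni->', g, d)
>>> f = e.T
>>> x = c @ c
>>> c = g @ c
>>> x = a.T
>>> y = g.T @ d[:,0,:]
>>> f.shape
(17,)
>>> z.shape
(5, 17, 5, 37)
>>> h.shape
(37,)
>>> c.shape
(37, 23, 5)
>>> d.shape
(37, 23, 5)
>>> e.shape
(17,)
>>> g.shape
(37, 23, 5)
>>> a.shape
()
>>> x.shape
()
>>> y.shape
(5, 23, 5)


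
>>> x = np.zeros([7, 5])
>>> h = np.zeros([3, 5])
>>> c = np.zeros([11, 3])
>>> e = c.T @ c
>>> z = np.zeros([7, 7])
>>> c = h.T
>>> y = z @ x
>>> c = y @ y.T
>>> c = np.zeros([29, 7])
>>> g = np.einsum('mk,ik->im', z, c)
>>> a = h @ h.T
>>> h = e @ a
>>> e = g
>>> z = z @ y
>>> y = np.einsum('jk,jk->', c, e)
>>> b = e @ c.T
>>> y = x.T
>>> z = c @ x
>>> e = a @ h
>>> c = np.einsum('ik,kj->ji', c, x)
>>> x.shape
(7, 5)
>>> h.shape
(3, 3)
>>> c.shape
(5, 29)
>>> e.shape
(3, 3)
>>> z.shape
(29, 5)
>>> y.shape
(5, 7)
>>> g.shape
(29, 7)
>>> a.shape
(3, 3)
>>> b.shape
(29, 29)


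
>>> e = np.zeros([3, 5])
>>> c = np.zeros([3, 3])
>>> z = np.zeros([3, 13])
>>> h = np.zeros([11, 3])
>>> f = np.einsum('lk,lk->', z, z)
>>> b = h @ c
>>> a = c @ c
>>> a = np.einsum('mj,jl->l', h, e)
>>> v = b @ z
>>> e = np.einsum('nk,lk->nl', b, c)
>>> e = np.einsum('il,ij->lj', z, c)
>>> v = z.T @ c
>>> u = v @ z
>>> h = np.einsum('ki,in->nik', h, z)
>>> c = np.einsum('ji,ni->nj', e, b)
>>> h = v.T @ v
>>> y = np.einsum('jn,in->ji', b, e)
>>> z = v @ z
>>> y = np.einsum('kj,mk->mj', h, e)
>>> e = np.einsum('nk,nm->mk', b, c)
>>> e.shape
(13, 3)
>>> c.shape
(11, 13)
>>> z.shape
(13, 13)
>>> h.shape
(3, 3)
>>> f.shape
()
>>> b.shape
(11, 3)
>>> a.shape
(5,)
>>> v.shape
(13, 3)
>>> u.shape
(13, 13)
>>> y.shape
(13, 3)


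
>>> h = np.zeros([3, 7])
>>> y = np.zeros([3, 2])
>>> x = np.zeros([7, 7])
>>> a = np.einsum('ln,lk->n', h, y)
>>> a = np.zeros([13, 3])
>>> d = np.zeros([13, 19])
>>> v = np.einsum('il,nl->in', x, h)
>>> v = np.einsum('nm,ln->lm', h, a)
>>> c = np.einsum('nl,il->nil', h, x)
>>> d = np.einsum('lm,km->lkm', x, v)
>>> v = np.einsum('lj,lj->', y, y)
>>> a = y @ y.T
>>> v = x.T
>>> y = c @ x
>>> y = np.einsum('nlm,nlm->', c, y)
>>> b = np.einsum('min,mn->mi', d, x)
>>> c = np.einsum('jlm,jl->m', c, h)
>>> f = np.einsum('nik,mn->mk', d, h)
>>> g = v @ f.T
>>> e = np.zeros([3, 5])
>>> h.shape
(3, 7)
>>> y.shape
()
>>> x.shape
(7, 7)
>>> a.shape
(3, 3)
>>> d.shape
(7, 13, 7)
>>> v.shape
(7, 7)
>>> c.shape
(7,)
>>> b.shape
(7, 13)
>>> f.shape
(3, 7)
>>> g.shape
(7, 3)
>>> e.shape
(3, 5)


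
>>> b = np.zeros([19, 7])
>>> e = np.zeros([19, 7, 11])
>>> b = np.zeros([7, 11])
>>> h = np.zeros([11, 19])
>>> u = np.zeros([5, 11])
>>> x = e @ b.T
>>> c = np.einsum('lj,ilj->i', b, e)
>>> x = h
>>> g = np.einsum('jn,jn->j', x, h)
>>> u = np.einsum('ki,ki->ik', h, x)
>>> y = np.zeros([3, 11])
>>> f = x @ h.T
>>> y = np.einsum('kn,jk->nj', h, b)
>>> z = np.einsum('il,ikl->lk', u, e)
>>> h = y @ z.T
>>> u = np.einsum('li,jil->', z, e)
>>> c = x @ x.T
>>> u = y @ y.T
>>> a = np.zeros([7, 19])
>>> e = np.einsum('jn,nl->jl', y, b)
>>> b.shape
(7, 11)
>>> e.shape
(19, 11)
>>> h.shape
(19, 11)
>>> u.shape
(19, 19)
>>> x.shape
(11, 19)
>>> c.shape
(11, 11)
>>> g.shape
(11,)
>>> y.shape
(19, 7)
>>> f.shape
(11, 11)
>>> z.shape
(11, 7)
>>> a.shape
(7, 19)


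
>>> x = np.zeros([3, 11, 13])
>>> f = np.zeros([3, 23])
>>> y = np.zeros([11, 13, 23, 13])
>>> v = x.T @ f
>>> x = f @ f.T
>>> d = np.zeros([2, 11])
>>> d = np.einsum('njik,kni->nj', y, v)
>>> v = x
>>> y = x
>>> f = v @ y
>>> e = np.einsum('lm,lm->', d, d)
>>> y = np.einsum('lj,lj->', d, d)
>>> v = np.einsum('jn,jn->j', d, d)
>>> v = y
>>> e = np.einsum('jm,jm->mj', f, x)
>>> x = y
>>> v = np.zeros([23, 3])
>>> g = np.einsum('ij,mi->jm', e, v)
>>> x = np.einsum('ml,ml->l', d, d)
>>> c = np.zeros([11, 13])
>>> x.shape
(13,)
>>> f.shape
(3, 3)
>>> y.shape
()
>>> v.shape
(23, 3)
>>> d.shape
(11, 13)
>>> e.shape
(3, 3)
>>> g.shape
(3, 23)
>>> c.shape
(11, 13)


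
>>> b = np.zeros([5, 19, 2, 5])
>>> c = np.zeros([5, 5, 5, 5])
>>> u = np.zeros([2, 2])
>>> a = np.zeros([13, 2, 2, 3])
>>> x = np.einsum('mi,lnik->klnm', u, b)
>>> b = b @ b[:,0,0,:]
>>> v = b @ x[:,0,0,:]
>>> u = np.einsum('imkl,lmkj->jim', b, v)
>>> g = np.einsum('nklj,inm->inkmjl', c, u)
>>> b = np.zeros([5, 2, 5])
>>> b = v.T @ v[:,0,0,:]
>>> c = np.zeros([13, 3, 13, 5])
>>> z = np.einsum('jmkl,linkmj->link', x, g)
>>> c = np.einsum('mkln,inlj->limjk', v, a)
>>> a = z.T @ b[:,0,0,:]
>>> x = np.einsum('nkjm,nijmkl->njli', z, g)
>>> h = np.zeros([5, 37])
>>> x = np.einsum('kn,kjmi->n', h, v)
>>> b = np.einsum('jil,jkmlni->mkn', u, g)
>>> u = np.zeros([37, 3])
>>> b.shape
(5, 5, 5)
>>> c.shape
(2, 13, 5, 3, 19)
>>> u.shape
(37, 3)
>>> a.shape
(19, 5, 5, 2)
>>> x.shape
(37,)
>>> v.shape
(5, 19, 2, 2)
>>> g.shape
(2, 5, 5, 19, 5, 5)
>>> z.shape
(2, 5, 5, 19)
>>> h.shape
(5, 37)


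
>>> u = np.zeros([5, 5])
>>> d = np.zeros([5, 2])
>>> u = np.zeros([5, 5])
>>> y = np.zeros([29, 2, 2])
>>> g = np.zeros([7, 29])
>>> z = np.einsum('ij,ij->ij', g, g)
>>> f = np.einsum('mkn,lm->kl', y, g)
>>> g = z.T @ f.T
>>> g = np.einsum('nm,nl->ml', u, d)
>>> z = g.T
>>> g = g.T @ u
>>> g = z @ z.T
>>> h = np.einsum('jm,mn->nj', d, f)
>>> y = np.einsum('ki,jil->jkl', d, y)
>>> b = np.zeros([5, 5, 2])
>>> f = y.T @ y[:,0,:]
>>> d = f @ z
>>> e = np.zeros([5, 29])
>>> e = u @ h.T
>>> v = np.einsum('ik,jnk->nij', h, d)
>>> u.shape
(5, 5)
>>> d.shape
(2, 5, 5)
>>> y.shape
(29, 5, 2)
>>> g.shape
(2, 2)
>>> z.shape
(2, 5)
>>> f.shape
(2, 5, 2)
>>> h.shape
(7, 5)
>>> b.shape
(5, 5, 2)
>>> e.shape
(5, 7)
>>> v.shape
(5, 7, 2)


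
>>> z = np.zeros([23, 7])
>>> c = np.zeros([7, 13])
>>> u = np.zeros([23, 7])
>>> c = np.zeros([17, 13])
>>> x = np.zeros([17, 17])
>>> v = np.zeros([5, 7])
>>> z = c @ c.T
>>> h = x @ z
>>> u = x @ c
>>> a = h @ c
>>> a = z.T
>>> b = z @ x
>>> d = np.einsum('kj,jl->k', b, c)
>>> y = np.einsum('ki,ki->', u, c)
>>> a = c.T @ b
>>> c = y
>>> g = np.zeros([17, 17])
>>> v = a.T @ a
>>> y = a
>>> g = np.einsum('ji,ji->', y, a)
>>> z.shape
(17, 17)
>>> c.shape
()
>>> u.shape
(17, 13)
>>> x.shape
(17, 17)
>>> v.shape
(17, 17)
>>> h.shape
(17, 17)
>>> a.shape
(13, 17)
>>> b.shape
(17, 17)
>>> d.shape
(17,)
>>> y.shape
(13, 17)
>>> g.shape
()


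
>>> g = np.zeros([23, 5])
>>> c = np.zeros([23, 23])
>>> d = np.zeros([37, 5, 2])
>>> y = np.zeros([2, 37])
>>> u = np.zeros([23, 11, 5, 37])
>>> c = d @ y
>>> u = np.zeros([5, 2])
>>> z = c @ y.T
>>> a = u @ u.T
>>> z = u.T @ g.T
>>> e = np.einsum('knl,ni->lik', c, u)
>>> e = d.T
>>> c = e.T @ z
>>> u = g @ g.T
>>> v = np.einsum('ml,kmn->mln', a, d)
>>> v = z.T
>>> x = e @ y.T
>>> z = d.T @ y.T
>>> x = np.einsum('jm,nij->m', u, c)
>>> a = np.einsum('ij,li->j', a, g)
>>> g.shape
(23, 5)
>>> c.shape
(37, 5, 23)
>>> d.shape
(37, 5, 2)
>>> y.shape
(2, 37)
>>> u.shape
(23, 23)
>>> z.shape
(2, 5, 2)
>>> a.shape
(5,)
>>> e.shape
(2, 5, 37)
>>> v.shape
(23, 2)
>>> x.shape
(23,)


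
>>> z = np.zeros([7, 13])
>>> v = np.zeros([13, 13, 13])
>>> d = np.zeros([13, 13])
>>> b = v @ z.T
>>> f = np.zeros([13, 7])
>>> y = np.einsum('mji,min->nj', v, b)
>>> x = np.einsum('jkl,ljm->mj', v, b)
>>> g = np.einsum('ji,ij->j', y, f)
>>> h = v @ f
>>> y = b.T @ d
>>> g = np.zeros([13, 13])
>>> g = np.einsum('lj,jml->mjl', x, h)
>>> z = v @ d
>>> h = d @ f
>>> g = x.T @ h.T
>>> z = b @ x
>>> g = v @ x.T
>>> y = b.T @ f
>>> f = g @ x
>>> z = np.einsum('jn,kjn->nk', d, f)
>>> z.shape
(13, 13)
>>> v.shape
(13, 13, 13)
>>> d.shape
(13, 13)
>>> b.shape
(13, 13, 7)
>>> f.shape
(13, 13, 13)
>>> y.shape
(7, 13, 7)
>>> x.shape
(7, 13)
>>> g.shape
(13, 13, 7)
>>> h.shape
(13, 7)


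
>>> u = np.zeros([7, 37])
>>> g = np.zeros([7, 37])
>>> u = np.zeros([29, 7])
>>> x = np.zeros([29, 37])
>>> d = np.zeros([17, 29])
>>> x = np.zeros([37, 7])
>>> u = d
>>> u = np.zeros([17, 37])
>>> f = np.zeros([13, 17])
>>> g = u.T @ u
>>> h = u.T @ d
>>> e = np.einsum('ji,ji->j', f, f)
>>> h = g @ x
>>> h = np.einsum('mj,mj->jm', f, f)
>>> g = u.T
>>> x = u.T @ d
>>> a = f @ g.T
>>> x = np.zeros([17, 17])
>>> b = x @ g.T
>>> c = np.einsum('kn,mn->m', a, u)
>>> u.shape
(17, 37)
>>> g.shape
(37, 17)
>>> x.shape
(17, 17)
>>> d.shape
(17, 29)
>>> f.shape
(13, 17)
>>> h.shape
(17, 13)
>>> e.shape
(13,)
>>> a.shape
(13, 37)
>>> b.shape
(17, 37)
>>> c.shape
(17,)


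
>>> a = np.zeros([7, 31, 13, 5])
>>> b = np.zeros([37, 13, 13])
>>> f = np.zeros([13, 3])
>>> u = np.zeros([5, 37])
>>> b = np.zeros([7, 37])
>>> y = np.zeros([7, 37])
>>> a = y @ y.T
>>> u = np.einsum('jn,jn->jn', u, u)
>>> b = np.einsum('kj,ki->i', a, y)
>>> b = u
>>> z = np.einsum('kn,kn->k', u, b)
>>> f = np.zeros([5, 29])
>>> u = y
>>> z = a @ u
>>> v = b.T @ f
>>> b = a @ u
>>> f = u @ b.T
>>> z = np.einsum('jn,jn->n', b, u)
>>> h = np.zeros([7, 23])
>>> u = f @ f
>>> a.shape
(7, 7)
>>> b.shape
(7, 37)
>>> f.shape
(7, 7)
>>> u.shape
(7, 7)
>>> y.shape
(7, 37)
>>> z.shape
(37,)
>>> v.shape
(37, 29)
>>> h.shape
(7, 23)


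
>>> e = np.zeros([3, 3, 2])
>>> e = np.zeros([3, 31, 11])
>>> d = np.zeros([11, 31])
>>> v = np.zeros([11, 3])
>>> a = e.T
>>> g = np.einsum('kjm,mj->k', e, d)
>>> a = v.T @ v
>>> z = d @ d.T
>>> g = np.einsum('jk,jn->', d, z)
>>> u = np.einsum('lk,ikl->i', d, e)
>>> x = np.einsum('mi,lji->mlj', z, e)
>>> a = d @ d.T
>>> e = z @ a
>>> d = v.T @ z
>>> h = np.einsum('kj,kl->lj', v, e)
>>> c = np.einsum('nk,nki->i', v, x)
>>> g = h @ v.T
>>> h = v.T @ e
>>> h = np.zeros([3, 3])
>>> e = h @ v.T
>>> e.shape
(3, 11)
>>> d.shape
(3, 11)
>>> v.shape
(11, 3)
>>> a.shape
(11, 11)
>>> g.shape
(11, 11)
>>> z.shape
(11, 11)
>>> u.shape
(3,)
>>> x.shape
(11, 3, 31)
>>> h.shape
(3, 3)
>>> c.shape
(31,)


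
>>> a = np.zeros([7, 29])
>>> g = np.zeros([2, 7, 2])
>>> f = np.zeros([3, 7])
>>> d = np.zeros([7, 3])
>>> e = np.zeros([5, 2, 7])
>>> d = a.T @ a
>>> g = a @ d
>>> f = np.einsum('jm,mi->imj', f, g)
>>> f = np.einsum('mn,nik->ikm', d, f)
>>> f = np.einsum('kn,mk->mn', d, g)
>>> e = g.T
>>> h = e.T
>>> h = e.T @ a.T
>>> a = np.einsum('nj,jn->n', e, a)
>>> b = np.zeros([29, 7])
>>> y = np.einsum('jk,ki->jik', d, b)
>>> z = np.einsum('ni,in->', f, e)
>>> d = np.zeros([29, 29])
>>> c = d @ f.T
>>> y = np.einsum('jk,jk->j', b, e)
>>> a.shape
(29,)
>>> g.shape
(7, 29)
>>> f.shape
(7, 29)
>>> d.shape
(29, 29)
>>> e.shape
(29, 7)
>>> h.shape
(7, 7)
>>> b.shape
(29, 7)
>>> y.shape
(29,)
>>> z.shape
()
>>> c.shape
(29, 7)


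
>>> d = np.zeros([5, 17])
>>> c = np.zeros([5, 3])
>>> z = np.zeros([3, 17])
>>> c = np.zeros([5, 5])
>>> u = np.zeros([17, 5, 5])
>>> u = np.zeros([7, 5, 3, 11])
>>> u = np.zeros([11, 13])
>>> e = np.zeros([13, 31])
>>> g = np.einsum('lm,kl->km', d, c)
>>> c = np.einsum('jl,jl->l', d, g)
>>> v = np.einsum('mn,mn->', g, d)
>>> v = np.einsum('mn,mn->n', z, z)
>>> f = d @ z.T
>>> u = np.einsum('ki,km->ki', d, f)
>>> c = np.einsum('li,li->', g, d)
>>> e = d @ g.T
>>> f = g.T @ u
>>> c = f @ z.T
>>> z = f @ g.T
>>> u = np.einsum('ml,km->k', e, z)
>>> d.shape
(5, 17)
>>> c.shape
(17, 3)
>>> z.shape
(17, 5)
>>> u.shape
(17,)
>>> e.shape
(5, 5)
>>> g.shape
(5, 17)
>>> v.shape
(17,)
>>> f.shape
(17, 17)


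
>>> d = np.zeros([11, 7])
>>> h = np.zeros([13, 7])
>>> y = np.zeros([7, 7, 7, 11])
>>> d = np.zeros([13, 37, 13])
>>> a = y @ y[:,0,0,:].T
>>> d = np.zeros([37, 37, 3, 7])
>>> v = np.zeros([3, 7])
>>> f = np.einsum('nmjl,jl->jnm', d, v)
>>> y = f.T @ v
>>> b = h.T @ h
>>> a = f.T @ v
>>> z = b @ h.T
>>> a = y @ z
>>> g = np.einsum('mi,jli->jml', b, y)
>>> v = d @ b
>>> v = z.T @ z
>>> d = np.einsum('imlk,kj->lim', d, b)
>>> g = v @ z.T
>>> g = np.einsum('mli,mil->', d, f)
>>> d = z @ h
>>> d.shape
(7, 7)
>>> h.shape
(13, 7)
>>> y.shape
(37, 37, 7)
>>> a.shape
(37, 37, 13)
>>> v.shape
(13, 13)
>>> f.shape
(3, 37, 37)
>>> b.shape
(7, 7)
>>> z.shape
(7, 13)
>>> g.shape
()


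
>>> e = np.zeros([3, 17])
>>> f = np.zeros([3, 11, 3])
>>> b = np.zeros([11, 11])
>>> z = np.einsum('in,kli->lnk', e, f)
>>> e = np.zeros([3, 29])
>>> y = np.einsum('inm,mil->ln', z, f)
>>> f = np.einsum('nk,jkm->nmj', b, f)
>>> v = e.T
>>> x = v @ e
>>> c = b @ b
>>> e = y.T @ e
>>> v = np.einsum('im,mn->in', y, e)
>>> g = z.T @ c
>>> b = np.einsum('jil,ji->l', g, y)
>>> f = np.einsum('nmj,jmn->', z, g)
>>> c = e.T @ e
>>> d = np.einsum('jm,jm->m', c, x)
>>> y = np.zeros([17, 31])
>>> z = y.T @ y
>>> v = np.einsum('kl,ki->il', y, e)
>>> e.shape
(17, 29)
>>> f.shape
()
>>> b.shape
(11,)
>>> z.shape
(31, 31)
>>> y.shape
(17, 31)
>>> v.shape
(29, 31)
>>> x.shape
(29, 29)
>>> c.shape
(29, 29)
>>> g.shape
(3, 17, 11)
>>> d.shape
(29,)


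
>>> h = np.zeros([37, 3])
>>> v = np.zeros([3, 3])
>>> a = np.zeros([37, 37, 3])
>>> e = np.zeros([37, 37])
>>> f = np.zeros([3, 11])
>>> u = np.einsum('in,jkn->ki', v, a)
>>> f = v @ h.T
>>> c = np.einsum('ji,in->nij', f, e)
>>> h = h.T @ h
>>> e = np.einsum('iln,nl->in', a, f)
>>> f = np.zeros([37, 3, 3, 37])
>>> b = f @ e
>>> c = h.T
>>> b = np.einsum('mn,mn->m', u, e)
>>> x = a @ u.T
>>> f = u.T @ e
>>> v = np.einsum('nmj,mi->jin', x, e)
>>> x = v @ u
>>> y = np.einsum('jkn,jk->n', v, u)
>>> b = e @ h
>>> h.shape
(3, 3)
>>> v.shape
(37, 3, 37)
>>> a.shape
(37, 37, 3)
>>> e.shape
(37, 3)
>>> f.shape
(3, 3)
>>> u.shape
(37, 3)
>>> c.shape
(3, 3)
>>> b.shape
(37, 3)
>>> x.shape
(37, 3, 3)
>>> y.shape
(37,)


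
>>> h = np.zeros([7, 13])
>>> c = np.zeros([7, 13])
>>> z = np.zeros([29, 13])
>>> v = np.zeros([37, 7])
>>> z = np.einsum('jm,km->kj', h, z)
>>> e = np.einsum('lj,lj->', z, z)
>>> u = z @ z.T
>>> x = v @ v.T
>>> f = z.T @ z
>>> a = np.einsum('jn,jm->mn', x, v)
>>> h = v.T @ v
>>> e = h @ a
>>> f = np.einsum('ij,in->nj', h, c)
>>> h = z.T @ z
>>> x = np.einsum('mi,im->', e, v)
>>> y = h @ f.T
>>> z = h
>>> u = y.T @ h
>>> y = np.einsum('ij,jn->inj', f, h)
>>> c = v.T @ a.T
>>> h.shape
(7, 7)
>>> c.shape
(7, 7)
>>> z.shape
(7, 7)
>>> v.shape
(37, 7)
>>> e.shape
(7, 37)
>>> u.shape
(13, 7)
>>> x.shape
()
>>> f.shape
(13, 7)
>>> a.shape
(7, 37)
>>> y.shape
(13, 7, 7)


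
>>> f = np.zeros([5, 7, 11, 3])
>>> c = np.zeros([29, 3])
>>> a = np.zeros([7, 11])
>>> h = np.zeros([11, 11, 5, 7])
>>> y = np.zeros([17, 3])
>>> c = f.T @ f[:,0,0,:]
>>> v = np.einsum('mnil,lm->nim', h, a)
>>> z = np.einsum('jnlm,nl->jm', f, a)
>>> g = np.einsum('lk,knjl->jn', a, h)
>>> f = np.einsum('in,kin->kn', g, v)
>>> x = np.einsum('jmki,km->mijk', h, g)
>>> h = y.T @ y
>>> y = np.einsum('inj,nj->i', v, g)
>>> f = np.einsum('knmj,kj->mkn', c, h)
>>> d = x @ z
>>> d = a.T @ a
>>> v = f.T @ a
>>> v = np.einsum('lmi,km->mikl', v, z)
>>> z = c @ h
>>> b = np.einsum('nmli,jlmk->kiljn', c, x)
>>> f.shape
(7, 3, 11)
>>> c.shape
(3, 11, 7, 3)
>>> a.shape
(7, 11)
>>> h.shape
(3, 3)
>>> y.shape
(11,)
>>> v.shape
(3, 11, 5, 11)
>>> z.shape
(3, 11, 7, 3)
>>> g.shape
(5, 11)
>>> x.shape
(11, 7, 11, 5)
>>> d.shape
(11, 11)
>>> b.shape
(5, 3, 7, 11, 3)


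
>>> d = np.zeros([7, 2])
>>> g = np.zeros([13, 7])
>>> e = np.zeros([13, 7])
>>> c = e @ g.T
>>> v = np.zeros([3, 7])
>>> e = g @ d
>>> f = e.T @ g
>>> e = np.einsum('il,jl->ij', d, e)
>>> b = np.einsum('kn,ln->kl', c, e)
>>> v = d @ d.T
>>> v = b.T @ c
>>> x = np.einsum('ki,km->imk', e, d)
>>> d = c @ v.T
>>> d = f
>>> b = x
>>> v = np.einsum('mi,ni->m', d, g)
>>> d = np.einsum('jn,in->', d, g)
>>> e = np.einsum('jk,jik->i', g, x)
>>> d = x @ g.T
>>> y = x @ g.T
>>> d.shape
(13, 2, 13)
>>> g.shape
(13, 7)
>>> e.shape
(2,)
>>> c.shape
(13, 13)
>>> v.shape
(2,)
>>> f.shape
(2, 7)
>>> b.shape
(13, 2, 7)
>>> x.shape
(13, 2, 7)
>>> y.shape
(13, 2, 13)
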